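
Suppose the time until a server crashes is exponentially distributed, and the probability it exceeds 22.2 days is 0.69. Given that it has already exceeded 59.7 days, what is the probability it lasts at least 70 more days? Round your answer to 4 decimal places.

0.3104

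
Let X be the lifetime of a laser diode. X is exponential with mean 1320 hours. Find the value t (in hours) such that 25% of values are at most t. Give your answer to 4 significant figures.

The rate is λ = 1/1320 = 0.000757576 per hour.
Set 1 − e^(−λt) = 0.25, so t = −ln(0.75)/λ = 0.28768/0.000757576 ≈ 379.74 hours.

379.7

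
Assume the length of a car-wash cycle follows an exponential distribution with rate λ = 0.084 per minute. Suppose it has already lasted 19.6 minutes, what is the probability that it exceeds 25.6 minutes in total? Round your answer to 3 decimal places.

The exponential is memoryless, so the remaining time is again Exp(λ): the condition X > 19.6 is irrelevant.
P(X > 6) = e^(−0.504) ≈ 0.604.

0.604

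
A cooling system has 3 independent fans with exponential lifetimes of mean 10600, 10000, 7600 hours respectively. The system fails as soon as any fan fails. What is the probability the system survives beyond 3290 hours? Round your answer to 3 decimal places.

The first failure time is exponential with rate Σλ_i = 1/10600 + 1/10000 + 1/7600 = 0.000325919 per hour.
P(min > 3290) = e^(−0.000325919·3290) = e^(−1.0723) ≈ 0.342.

0.342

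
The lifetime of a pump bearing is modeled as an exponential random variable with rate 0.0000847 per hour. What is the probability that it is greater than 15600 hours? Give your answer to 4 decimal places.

P(X > 15600) = e^(−λ·15600) = e^(−1.3213) ≈ 0.2668.

0.2668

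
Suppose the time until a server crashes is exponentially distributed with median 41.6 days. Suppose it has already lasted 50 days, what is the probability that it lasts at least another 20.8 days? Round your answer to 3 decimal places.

For an exponential, median = ln(2)/λ, so λ = ln 2 / 41.6 = 0.0166622 per day.
P(X > s+t | X > s) = e^(−λ(s+t))/e^(−λs) = e^(−λt), independent of s = 50.
P(X > 20.8) = e^(−0.34657) ≈ 0.707.

0.707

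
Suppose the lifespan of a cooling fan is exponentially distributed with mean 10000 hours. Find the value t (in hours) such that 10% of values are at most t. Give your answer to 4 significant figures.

1054

The rate is λ = 1/10000 = 0.0001 per hour.
Set 1 − e^(−λt) = 0.1, so t = −ln(0.9)/λ = 0.10536/0.0001 ≈ 1053.61 hours.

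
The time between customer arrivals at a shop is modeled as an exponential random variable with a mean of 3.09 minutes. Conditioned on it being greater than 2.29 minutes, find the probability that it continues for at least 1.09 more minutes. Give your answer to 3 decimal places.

0.703

The rate is λ = 1/3.09 = 0.323625 per minute.
P(X > s+t | X > s) = e^(−λ(s+t))/e^(−λs) = e^(−λt), independent of s = 2.29.
P(X > 1.09) = e^(−0.35275) ≈ 0.703.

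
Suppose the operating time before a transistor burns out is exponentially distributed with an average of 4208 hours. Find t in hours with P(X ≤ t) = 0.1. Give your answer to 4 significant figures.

443.4

The rate is λ = 1/4208 = 0.000237643 per hour.
Set 1 − e^(−λt) = 0.1, so t = −ln(0.9)/λ = 0.10536/0.000237643 ≈ 443.357 hours.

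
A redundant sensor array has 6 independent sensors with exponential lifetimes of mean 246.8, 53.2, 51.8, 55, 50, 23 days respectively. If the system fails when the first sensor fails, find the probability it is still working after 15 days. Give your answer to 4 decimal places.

The first failure time is exponential with rate Σλ_i = 1/246.8 + 1/53.2 + 1/51.8 + 1/55 + 1/50 + 1/23 = 0.123814 per day.
P(min > 15) = e^(−0.123814·15) = e^(−1.8572) ≈ 0.1561.

0.1561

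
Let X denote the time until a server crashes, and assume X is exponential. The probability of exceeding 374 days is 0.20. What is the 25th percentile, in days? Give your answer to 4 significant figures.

66.85

e^(−λ·374) = 0.20 ⇒ λ = −ln(0.20)/374 = 0.00430331.
25th percentile: 1 − e^(−λt) = 0.25, t = −ln(0.75)/λ = 66.8513 days.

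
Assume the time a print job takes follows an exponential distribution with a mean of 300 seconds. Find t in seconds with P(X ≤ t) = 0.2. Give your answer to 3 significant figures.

The rate is λ = 1/300 = 0.00333333 per second.
Set 1 − e^(−λt) = 0.2, so t = −ln(0.8)/λ = 0.22314/0.00333333 ≈ 66.9431 seconds.

66.9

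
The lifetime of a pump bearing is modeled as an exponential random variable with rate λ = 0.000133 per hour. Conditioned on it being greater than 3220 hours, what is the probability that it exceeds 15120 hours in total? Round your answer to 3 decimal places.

0.205

The exponential is memoryless, so the remaining time is again Exp(λ): the condition X > 3220 is irrelevant.
P(X > 11900) = e^(−1.5827) ≈ 0.205.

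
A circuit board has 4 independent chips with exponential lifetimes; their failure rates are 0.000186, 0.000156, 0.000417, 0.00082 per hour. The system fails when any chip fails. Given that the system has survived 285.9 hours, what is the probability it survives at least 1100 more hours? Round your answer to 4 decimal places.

0.1761

Time to first failure ~ Exp(Σλ) with Σλ = 0.001579.
By memorylessness, P(T > 285.9+1100 | T > 285.9) = P(T > 1100) = e^(−0.001579·1100) ≈ 0.1761.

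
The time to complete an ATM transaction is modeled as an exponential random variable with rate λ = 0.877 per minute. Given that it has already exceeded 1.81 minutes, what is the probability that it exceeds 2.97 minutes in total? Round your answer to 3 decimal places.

0.362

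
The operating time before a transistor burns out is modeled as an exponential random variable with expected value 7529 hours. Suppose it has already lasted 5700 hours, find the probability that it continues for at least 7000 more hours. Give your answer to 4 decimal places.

The rate is λ = 1/7529 = 0.00013282 per hour.
By the memoryless property, P(X > 5700+7000 | X > 5700) = P(X > 7000).
P(X > 7000) = e^(−0.92974) ≈ 0.3947.

0.3947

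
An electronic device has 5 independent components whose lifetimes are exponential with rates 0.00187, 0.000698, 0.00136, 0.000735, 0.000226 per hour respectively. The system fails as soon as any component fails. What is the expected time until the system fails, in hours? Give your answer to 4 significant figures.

204.5

The time to first failure is exponential with rate Σλ = 0.00187 + 0.000698 + 0.00136 + 0.000735 + 0.000226 = 0.004889.
E[min] = 1/Σλ = 1/0.004889 = 204.541 hours.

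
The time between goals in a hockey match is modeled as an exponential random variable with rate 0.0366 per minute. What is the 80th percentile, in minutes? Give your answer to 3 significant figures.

44.0

Set 1 − e^(−λt) = 0.8, so t = −ln(0.2)/λ = 1.6094/0.0366 ≈ 43.9737 minutes.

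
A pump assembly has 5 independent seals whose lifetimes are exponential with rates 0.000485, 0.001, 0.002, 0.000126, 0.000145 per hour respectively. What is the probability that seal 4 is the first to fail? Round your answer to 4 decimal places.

0.0335

The time to first failure is exponential with rate Σλ = 0.000485 + 0.001 + 0.002 + 0.000126 + 0.000145 = 0.003756.
P(seal 4 first) = λ_4/Σλ = 0.000126/0.003756 ≈ 0.0335.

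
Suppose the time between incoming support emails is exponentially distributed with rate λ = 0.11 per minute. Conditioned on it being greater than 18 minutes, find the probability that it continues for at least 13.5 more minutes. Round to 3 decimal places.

0.227

The exponential is memoryless, so the remaining time is again Exp(λ): the condition X > 18 is irrelevant.
P(X > 13.5) = e^(−1.485) ≈ 0.227.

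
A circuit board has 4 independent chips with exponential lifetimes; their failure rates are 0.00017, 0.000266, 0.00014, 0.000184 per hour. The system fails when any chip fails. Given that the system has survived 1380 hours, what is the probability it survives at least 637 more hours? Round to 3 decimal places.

Time to first failure ~ Exp(Σλ) with Σλ = 0.00076.
By memorylessness, P(T > 1380+637 | T > 1380) = P(T > 637) = e^(−0.00076·637) ≈ 0.616.

0.616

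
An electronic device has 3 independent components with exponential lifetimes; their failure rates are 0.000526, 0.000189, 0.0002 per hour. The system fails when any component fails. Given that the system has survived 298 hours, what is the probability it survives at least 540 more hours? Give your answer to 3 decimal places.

Time to first failure ~ Exp(Σλ) with Σλ = 0.000915.
By memorylessness, P(T > 298+540 | T > 298) = P(T > 540) = e^(−0.000915·540) ≈ 0.610.

0.610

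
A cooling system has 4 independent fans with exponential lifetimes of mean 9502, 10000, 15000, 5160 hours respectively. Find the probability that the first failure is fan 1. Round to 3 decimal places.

0.226

Rates: λ_i = 1/mean_i → 0.000105241, 0.0001, 0.0000666667, 0.000193798; Σλ = 0.000465706.
P(fan 1 first) = λ_1/Σλ = 0.000105241/0.000465706 ≈ 0.226.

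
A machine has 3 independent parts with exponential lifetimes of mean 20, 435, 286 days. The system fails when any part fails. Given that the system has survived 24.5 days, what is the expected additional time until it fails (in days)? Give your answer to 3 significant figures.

First-failure rate Σλ = 1/20 + 1/435 + 1/286 = 0.0557954.
By memorylessness the expected residual is 1/Σλ = 17.9226 days, regardless of the 24.5 already elapsed.

17.9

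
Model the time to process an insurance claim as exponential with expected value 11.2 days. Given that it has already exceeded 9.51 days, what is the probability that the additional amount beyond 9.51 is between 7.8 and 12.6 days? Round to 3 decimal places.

0.174

The rate is λ = 1/11.2 = 0.0892857 per day.
Memoryless: the residual past 9.51 is again Exp(λ).
P(7.8 < residual < 12.6) = e^(−λ·7.8) − e^(−λ·12.6) = 0.49836 − 0.32465 ≈ 0.174.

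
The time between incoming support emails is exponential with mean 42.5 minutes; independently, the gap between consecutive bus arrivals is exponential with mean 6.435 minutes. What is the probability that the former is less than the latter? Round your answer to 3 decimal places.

λ_1 = 1/42.5 = 0.0235294, λ_2 = 1/6.435 = 0.1554.
For independent exponentials, P(the former < the latter) = λ_1/(λ_1+λ_2) = 0.0235294/0.17893 ≈ 0.132.

0.132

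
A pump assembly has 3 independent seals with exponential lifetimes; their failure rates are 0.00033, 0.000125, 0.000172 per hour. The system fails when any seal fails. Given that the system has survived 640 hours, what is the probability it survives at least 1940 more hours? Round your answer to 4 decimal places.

0.2963

Time to first failure ~ Exp(Σλ) with Σλ = 0.000627.
By memorylessness, P(T > 640+1940 | T > 640) = P(T > 1940) = e^(−0.000627·1940) ≈ 0.2963.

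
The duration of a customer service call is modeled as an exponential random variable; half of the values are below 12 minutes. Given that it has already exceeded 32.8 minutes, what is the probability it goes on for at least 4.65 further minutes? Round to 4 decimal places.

For an exponential, median = ln(2)/λ, so λ = ln 2 / 12 = 0.0577623 per minute.
By the memoryless property, P(X > 32.8+4.65 | X > 32.8) = P(X > 4.65).
P(X > 4.65) = e^(−0.26859) ≈ 0.7645.

0.7645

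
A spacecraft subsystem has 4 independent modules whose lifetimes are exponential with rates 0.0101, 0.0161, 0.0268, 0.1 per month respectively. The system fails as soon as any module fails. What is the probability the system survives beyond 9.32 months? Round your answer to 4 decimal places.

0.2403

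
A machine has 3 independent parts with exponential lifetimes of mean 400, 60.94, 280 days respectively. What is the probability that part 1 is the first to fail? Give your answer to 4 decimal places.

0.1112

Rates: λ_i = 1/mean_i → 0.0025, 0.0164096, 0.00357143; Σλ = 0.022481.
P(part 1 first) = λ_1/Σλ = 0.0025/0.022481 ≈ 0.1112.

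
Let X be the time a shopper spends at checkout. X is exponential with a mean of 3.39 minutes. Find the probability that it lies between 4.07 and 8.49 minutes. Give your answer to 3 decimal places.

The rate is λ = 1/3.39 = 0.294985 per minute.
P(4.07 < X < 8.49) = e^(−λ·4.07) − e^(−λ·8.49) = 0.30102 − 0.08172 ≈ 0.219.

0.219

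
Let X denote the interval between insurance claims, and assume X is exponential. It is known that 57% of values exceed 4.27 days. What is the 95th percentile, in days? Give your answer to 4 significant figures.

22.76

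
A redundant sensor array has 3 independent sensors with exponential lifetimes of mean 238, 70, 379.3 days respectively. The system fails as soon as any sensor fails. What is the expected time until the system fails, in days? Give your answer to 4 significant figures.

The first failure time is exponential with rate Σλ_i = 1/238 + 1/70 + 1/379.3 = 0.0211238 per day.
E[min] = 1/Σλ = 1/0.0211238 = 47.3399 days.

47.34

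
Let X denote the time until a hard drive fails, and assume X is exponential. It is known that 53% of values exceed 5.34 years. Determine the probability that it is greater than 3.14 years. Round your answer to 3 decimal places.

e^(−λ·5.34) = 0.53 ⇒ λ = −ln(0.53)/5.34 = 0.118891.
P(X > 3.14) = e^(−0.118891·3.14) = e^(−0.37332) ≈ 0.688.

0.688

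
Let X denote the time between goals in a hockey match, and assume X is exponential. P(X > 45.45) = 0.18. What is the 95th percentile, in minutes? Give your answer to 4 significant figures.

79.40

e^(−λ·45.45) = 0.18 ⇒ λ = −ln(0.18)/45.45 = 0.0377293.
95th percentile: 1 − e^(−λt) = 0.95, t = −ln(0.05)/λ = 79.4006 minutes.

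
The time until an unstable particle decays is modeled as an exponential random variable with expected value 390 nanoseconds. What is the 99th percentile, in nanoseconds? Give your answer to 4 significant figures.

1796

The rate is λ = 1/390 = 0.0025641 per nanosecond.
Set 1 − e^(−λt) = 0.99, so t = −ln(0.01)/λ = 4.6052/0.0025641 ≈ 1796.02 nanoseconds.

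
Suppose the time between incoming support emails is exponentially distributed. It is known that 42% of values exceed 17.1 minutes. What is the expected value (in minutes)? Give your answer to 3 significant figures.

19.7

e^(−λ·17.1) = 0.42 ⇒ λ = −ln(0.42)/17.1 = 0.050731.
Mean = 1/λ = 19.7118 minutes.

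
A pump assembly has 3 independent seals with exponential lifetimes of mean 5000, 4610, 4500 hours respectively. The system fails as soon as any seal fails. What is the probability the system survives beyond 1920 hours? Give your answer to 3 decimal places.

0.293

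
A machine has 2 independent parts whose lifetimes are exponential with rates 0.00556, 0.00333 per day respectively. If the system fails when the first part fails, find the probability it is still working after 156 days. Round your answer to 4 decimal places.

0.2499

The time to first failure is exponential with rate Σλ = 0.00556 + 0.00333 = 0.00889.
P(min > 156) = e^(−0.00889·156) = e^(−1.3868) ≈ 0.2499.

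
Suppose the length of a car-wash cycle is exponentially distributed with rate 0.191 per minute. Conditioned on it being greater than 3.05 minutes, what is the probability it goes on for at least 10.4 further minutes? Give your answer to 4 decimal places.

By the memoryless property, P(X > 3.05+10.4 | X > 3.05) = P(X > 10.4).
P(X > 10.4) = e^(−1.9864) ≈ 0.1372.

0.1372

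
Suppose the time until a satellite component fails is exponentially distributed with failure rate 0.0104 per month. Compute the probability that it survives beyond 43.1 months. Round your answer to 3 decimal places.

P(X > 43.1) = e^(−λ·43.1) = e^(−0.44824) ≈ 0.639.

0.639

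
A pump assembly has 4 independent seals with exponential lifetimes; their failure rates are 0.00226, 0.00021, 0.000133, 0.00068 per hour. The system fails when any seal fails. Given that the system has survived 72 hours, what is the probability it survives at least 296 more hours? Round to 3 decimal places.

Time to first failure ~ Exp(Σλ) with Σλ = 0.003283.
By memorylessness, P(T > 72+296 | T > 72) = P(T > 296) = e^(−0.003283·296) ≈ 0.378.

0.378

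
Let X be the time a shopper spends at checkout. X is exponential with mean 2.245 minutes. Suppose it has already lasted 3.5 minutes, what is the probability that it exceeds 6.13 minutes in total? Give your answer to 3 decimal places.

0.310

The rate is λ = 1/2.245 = 0.445434 per minute.
By the memoryless property, P(X > 3.5+2.63 | X > 3.5) = P(X > 2.63).
P(X > 2.63) = e^(−1.1715) ≈ 0.310.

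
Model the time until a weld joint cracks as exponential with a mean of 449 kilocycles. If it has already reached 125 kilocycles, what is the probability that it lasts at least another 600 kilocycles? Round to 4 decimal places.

The rate is λ = 1/449 = 0.00222717 per kilocycle.
By the memoryless property, P(X > 125+600 | X > 125) = P(X > 600).
P(X > 600) = e^(−1.3363) ≈ 0.2628.

0.2628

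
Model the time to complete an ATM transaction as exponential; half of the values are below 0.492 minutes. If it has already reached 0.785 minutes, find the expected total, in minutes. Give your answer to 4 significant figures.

For an exponential, median = ln(2)/λ, so λ = ln 2 / 0.492 = 1.40884 per minute.
By memorylessness, E[X | X > 0.785] = 0.785 + 1/λ = 0.785 + 0.709806 = 1.49481 minutes.

1.495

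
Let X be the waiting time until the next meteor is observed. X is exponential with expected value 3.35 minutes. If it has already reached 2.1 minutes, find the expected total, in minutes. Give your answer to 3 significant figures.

5.45

The rate is λ = 1/3.35 = 0.298507 per minute.
By memorylessness, E[X | X > 2.1] = 2.1 + 1/λ = 2.1 + 3.35 = 5.45 minutes.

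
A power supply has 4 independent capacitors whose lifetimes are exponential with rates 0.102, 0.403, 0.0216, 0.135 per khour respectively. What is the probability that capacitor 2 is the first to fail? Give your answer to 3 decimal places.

0.609

The time to first failure is exponential with rate Σλ = 0.102 + 0.403 + 0.0216 + 0.135 = 0.6616.
P(capacitor 2 first) = λ_2/Σλ = 0.403/0.6616 ≈ 0.609.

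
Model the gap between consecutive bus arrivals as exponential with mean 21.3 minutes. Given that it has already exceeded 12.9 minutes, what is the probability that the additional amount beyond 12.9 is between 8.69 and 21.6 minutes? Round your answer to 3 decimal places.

The rate is λ = 1/21.3 = 0.0469484 per minute.
Memoryless: the residual past 12.9 is again Exp(λ).
P(8.69 < residual < 21.6) = e^(−λ·8.69) − e^(−λ·21.6) = 0.66499 − 0.36273 ≈ 0.302.

0.302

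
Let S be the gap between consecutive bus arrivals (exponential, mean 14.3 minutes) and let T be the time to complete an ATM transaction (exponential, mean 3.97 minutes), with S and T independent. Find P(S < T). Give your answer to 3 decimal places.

0.217

λ_1 = 1/14.3 = 0.0699301, λ_2 = 1/3.97 = 0.251889.
For independent exponentials, P(S < T) = λ_1/(λ_1+λ_2) = 0.0699301/0.321819 ≈ 0.217.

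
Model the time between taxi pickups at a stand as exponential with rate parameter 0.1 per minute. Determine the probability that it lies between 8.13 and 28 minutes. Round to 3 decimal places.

0.383

P(8.13 < X < 28) = e^(−λ·8.13) − e^(−λ·28) = 0.44353 − 0.06081 ≈ 0.383.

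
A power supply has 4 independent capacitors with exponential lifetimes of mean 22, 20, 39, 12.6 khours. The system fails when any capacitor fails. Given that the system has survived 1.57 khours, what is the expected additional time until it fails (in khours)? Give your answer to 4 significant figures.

4.989

First-failure rate Σλ = 1/22 + 1/20 + 1/39 + 1/12.6 = 0.200461.
By memorylessness the expected residual is 1/Σλ = 4.98851 khours, regardless of the 1.57 already elapsed.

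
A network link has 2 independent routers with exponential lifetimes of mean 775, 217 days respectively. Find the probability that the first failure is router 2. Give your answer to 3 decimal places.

Rates: λ_i = 1/mean_i → 0.00129032, 0.00460829; Σλ = 0.00589862.
P(router 2 first) = λ_2/Σλ = 0.00460829/0.00589862 ≈ 0.781.

0.781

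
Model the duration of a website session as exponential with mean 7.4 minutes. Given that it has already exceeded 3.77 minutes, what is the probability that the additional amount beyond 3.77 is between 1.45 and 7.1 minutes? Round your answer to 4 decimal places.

The rate is λ = 1/7.4 = 0.135135 per minute.
Memoryless: the residual past 3.77 is again Exp(λ).
P(1.45 < residual < 7.1) = e^(−λ·1.45) − e^(−λ·7.1) = 0.82206 − 0.38310 ≈ 0.4390.

0.4390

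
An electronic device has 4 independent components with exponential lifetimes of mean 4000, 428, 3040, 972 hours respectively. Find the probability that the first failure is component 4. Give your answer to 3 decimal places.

Rates: λ_i = 1/mean_i → 0.00025, 0.00233645, 0.000328947, 0.00102881; Σλ = 0.0039442.
P(component 4 first) = λ_4/Σλ = 0.00102881/0.0039442 ≈ 0.261.

0.261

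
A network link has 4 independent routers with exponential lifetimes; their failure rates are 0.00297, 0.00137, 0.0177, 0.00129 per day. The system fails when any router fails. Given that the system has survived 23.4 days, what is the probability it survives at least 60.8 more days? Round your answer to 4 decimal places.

Time to first failure ~ Exp(Σλ) with Σλ = 0.02333.
By memorylessness, P(T > 23.4+60.8 | T > 23.4) = P(T > 60.8) = e^(−0.02333·60.8) ≈ 0.2421.

0.2421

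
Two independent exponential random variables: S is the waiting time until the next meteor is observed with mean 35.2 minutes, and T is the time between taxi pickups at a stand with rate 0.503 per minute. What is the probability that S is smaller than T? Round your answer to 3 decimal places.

λ_1 = 1/35.2 = 0.0284091, λ_2 = 0.503.
For independent exponentials, P(S < T) = λ_1/(λ_1+λ_2) = 0.0284091/0.531409 ≈ 0.053.

0.053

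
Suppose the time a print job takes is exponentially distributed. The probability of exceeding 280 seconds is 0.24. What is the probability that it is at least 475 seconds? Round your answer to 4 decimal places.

0.0888

e^(−λ·280) = 0.24 ⇒ λ = −ln(0.24)/280 = 0.00509684.
P(X > 475) = e^(−0.00509684·475) = e^(−2.421) ≈ 0.0888.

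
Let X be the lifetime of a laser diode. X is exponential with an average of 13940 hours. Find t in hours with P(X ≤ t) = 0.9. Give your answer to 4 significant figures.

The rate is λ = 1/13940 = 0.000071736 per hour.
Set 1 − e^(−λt) = 0.9, so t = −ln(0.1)/λ = 2.3026/0.000071736 ≈ 32098 hours.

32100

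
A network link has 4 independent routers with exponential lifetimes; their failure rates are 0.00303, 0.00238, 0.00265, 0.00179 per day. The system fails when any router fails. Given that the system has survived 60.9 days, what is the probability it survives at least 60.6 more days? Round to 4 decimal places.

Time to first failure ~ Exp(Σλ) with Σλ = 0.00985.
By memorylessness, P(T > 60.9+60.6 | T > 60.9) = P(T > 60.6) = e^(−0.00985·60.6) ≈ 0.5505.

0.5505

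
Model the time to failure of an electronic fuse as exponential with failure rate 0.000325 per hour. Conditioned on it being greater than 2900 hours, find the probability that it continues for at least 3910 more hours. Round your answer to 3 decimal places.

By the memoryless property, P(X > 2900+3910 | X > 2900) = P(X > 3910).
P(X > 3910) = e^(−1.2708) ≈ 0.281.

0.281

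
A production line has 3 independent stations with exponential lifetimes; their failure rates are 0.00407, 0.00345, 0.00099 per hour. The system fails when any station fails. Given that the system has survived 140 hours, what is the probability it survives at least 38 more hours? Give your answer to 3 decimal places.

0.724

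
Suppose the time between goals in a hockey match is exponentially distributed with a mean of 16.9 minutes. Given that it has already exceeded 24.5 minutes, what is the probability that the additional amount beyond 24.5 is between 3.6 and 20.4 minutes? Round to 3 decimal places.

The rate is λ = 1/16.9 = 0.0591716 per minute.
Memoryless: the residual past 24.5 is again Exp(λ).
P(3.6 < residual < 20.4) = e^(−λ·3.6) − e^(−λ·20.4) = 0.80814 − 0.29906 ≈ 0.509.

0.509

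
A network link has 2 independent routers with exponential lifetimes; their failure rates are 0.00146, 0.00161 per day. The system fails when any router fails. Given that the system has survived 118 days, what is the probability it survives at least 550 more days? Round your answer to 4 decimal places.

0.1848

Time to first failure ~ Exp(Σλ) with Σλ = 0.00307.
By memorylessness, P(T > 118+550 | T > 118) = P(T > 550) = e^(−0.00307·550) ≈ 0.1848.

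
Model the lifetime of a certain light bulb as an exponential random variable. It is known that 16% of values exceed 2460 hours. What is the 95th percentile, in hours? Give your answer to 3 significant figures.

e^(−λ·2460) = 0.16 ⇒ λ = −ln(0.16)/2460 = 0.000744952.
95th percentile: 1 − e^(−λt) = 0.95, t = −ln(0.05)/λ = 4021.38 hours.

4020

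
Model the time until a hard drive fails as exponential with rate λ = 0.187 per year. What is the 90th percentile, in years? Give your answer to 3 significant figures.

Set 1 − e^(−λt) = 0.9, so t = −ln(0.1)/λ = 2.3026/0.187 ≈ 12.3133 years.

12.3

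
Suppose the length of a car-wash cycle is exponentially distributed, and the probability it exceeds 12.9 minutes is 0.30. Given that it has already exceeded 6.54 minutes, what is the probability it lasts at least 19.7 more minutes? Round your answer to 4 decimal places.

0.1590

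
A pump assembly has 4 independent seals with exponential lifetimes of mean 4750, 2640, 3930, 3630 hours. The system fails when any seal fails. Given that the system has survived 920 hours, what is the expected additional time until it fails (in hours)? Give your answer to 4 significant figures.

First-failure rate Σλ = 1/4750 + 1/2640 + 1/3930 + 1/3630 = 0.00111925.
By memorylessness the expected residual is 1/Σλ = 893.456 hours, regardless of the 920 already elapsed.

893.5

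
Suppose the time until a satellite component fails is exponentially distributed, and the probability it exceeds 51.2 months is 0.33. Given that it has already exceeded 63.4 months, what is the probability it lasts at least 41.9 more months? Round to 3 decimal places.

0.404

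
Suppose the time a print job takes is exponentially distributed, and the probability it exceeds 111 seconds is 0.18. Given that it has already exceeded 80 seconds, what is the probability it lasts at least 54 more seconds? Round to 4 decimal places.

From e^(−λ·111) = 0.18, λ = −ln(0.18)/111 = 0.0154486.
Memoryless: P(X > 80+54 | X > 80) = P(X > 54) = e^(−0.0154486·54) ≈ 0.4342.

0.4342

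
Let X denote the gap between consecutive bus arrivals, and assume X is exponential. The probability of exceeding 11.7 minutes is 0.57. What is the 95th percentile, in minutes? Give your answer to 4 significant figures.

e^(−λ·11.7) = 0.57 ⇒ λ = −ln(0.57)/11.7 = 0.0480444.
95th percentile: 1 − e^(−λt) = 0.95, t = −ln(0.05)/λ = 62.3535 minutes.

62.35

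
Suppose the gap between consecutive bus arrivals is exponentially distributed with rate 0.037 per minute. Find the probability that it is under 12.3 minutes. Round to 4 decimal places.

0.3656

P(X ≤ 12.3) = 1 − e^(−λ·12.3) = 1 − e^(−0.4551) ≈ 0.3656.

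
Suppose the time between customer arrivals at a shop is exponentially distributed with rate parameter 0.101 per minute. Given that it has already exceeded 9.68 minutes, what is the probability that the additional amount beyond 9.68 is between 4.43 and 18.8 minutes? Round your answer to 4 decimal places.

0.4895

Memoryless: the residual past 9.68 is again Exp(λ).
P(4.43 < residual < 18.8) = e^(−λ·4.43) − e^(−λ·18.8) = 0.63927 − 0.14975 ≈ 0.4895.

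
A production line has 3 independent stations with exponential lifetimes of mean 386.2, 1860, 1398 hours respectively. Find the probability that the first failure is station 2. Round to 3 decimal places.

0.140

Rates: λ_i = 1/mean_i → 0.00258933, 0.000537634, 0.000715308; Σλ = 0.00384227.
P(station 2 first) = λ_2/Σλ = 0.000537634/0.00384227 ≈ 0.140.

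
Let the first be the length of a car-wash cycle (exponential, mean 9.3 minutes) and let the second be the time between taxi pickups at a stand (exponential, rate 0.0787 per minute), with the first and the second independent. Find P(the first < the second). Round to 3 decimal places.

0.577

λ_1 = 1/9.3 = 0.107527, λ_2 = 0.0787.
For independent exponentials, P(the first < the second) = λ_1/(λ_1+λ_2) = 0.107527/0.186227 ≈ 0.577.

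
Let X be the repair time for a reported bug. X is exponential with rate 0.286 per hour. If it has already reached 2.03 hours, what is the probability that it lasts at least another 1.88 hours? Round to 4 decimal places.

0.5841

By the memoryless property, P(X > 2.03+1.88 | X > 2.03) = P(X > 1.88).
P(X > 1.88) = e^(−0.53768) ≈ 0.5841.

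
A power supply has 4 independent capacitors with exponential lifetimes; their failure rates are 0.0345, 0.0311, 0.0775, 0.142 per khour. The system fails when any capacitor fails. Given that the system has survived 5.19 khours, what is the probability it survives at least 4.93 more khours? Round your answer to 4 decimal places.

0.2452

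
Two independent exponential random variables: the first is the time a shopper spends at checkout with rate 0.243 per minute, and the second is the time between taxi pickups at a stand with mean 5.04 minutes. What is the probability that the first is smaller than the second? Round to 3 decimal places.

0.551

λ_1 = 0.243, λ_2 = 1/5.04 = 0.198413.
For independent exponentials, P(the first < the second) = λ_1/(λ_1+λ_2) = 0.243/0.441413 ≈ 0.551.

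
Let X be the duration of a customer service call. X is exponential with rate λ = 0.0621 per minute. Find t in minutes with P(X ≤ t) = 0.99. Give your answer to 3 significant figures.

Set 1 − e^(−λt) = 0.99, so t = −ln(0.01)/λ = 4.6052/0.0621 ≈ 74.1573 minutes.

74.2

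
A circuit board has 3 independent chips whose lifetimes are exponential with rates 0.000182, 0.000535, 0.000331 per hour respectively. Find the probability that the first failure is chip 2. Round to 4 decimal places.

0.5105

The time to first failure is exponential with rate Σλ = 0.000182 + 0.000535 + 0.000331 = 0.001048.
P(chip 2 first) = λ_2/Σλ = 0.000535/0.001048 ≈ 0.5105.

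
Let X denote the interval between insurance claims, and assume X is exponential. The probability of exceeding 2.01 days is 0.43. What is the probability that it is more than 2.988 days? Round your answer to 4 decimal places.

0.2852

e^(−λ·2.01) = 0.43 ⇒ λ = −ln(0.43)/2.01 = 0.419886.
P(X > 2.988) = e^(−0.419886·2.988) = e^(−1.2546) ≈ 0.2852.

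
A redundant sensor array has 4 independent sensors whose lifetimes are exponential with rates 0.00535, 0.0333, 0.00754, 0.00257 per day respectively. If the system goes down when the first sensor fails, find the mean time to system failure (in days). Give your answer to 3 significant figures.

20.5

The time to first failure is exponential with rate Σλ = 0.00535 + 0.0333 + 0.00754 + 0.00257 = 0.04876.
E[min] = 1/Σλ = 1/0.04876 = 20.5086 days.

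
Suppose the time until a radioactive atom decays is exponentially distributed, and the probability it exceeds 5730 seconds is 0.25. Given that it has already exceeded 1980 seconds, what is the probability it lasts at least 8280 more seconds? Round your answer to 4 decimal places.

0.1349

From e^(−λ·5730) = 0.25, λ = −ln(0.25)/5730 = 0.000241936.
Memoryless: P(X > 1980+8280 | X > 1980) = P(X > 8280) = e^(−0.000241936·8280) ≈ 0.1349.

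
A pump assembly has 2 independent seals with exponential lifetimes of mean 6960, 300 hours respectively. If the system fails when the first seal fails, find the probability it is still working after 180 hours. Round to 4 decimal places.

The first failure time is exponential with rate Σλ_i = 1/6960 + 1/300 = 0.00347701 per hour.
P(min > 180) = e^(−0.00347701·180) = e^(−0.62586) ≈ 0.5348.

0.5348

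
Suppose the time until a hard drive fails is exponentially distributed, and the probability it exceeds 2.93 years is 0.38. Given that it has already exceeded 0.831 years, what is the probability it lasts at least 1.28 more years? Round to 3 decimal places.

From e^(−λ·2.93) = 0.38, λ = −ln(0.38)/2.93 = 0.330233.
Memoryless: P(X > 0.831+1.28 | X > 0.831) = P(X > 1.28) = e^(−0.330233·1.28) ≈ 0.655.

0.655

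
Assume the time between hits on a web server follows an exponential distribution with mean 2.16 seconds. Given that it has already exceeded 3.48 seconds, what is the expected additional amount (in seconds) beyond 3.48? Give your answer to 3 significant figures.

2.16

The rate is λ = 1/2.16 = 0.462963 per second.
By memorylessness, the remaining amount past any threshold is again Exp(λ) with mean 1/λ = 2.16 seconds.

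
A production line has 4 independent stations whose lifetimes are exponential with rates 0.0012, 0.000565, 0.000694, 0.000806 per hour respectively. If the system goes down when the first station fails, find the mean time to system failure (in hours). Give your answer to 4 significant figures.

The time to first failure is exponential with rate Σλ = 0.0012 + 0.000565 + 0.000694 + 0.000806 = 0.003265.
E[min] = 1/Σλ = 1/0.003265 = 306.279 hours.

306.3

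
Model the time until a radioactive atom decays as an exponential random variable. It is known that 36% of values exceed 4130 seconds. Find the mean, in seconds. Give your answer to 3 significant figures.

4040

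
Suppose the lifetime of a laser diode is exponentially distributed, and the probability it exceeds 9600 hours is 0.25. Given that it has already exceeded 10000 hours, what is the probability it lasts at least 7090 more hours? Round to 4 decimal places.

0.3592

From e^(−λ·9600) = 0.25, λ = −ln(0.25)/9600 = 0.000144406.
Memoryless: P(X > 10000+7090 | X > 10000) = P(X > 7090) = e^(−0.000144406·7090) ≈ 0.3592.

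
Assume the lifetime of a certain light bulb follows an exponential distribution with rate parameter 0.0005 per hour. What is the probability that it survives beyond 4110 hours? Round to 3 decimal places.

P(X > 4110) = e^(−λ·4110) = e^(−2.055) ≈ 0.128.

0.128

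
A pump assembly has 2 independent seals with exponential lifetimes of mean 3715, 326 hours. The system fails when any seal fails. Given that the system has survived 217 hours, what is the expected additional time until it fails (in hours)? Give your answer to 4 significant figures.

First-failure rate Σλ = 1/3715 + 1/326 = 0.00333666.
By memorylessness the expected residual is 1/Σλ = 299.701 hours, regardless of the 217 already elapsed.

299.7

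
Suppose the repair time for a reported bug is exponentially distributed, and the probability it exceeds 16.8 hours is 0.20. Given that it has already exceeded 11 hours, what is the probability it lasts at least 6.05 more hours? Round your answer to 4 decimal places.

From e^(−λ·16.8) = 0.20, λ = −ln(0.20)/16.8 = 0.0957999.
Memoryless: P(X > 11+6.05 | X > 11) = P(X > 6.05) = e^(−0.0957999·6.05) ≈ 0.5601.

0.5601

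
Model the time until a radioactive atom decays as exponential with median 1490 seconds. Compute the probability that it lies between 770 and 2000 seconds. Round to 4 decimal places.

0.3045

For an exponential, median = ln(2)/λ, so λ = ln 2 / 1490 = 0.000465199 per second.
P(770 < X < 2000) = e^(−λ·770) − e^(−λ·2000) = 0.69893 − 0.39440 ≈ 0.3045.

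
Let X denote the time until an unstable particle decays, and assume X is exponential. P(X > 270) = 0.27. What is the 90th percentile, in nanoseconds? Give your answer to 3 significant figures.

e^(−λ·270) = 0.27 ⇒ λ = −ln(0.27)/270 = 0.00484938.
90th percentile: 1 − e^(−λt) = 0.9, t = −ln(0.1)/λ = 474.82 nanoseconds.

475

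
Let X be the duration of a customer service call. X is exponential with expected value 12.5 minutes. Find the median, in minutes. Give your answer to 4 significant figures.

8.664

The rate is λ = 1/12.5 = 0.08 per minute.
Set 1 − e^(−λt) = 0.5, so t = −ln(0.5)/λ = 0.69315/0.08 ≈ 8.66434 minutes.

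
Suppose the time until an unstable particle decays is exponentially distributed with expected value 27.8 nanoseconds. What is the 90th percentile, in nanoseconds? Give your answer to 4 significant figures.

64.01

The rate is λ = 1/27.8 = 0.0359712 per nanosecond.
Set 1 − e^(−λt) = 0.9, so t = −ln(0.1)/λ = 2.3026/0.0359712 ≈ 64.0119 nanoseconds.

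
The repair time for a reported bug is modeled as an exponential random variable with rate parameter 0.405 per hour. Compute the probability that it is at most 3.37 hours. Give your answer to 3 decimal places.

0.745

P(X ≤ 3.37) = 1 − e^(−λ·3.37) = 1 − e^(−1.3649) ≈ 0.745.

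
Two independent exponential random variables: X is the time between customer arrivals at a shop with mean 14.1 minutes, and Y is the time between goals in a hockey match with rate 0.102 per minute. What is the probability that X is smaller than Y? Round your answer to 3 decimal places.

0.410

λ_1 = 1/14.1 = 0.070922, λ_2 = 0.102.
For independent exponentials, P(X < Y) = λ_1/(λ_1+λ_2) = 0.070922/0.172922 ≈ 0.410.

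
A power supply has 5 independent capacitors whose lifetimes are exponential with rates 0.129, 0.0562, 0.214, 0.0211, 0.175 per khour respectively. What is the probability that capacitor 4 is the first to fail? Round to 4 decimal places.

0.0354

The time to first failure is exponential with rate Σλ = 0.129 + 0.0562 + 0.214 + 0.0211 + 0.175 = 0.5953.
P(capacitor 4 first) = λ_4/Σλ = 0.0211/0.5953 ≈ 0.0354.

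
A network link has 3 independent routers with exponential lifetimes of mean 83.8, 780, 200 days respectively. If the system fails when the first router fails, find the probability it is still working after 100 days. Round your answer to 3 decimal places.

The first failure time is exponential with rate Σλ_i = 1/83.8 + 1/780 + 1/200 = 0.0182152 per day.
P(min > 100) = e^(−0.0182152·100) = e^(−1.8215) ≈ 0.162.

0.162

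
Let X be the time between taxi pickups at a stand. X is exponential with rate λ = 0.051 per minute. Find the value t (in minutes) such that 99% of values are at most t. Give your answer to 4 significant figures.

Set 1 − e^(−λt) = 0.99, so t = −ln(0.01)/λ = 4.6052/0.051 ≈ 90.2975 minutes.

90.30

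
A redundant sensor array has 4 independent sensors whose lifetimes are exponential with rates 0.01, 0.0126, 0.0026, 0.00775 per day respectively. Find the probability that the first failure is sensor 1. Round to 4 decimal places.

0.3035

The time to first failure is exponential with rate Σλ = 0.01 + 0.0126 + 0.0026 + 0.00775 = 0.03295.
P(sensor 1 first) = λ_1/Σλ = 0.01/0.03295 ≈ 0.3035.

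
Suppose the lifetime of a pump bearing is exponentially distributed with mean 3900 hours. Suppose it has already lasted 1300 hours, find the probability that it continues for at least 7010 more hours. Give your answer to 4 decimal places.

0.1657

The rate is λ = 1/3900 = 0.00025641 per hour.
P(X > s+t | X > s) = e^(−λ(s+t))/e^(−λs) = e^(−λt), independent of s = 1300.
P(X > 7010) = e^(−1.7974) ≈ 0.1657.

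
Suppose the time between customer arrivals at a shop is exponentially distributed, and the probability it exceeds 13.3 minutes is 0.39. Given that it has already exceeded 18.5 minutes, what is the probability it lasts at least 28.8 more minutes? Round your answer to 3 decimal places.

0.130

From e^(−λ·13.3) = 0.39, λ = −ln(0.39)/13.3 = 0.0707976.
Memoryless: P(X > 18.5+28.8 | X > 18.5) = P(X > 28.8) = e^(−0.0707976·28.8) ≈ 0.130.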